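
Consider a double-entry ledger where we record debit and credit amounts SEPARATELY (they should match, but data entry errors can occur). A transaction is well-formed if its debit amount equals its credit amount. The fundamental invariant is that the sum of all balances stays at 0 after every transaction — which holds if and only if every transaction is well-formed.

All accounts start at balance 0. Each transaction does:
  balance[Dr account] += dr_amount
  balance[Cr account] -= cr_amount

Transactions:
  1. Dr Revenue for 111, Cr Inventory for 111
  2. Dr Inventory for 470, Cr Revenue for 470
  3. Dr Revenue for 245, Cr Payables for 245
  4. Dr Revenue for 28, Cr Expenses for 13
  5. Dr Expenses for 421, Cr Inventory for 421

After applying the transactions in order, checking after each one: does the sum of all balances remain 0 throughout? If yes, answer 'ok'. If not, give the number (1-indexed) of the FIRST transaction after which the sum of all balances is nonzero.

After txn 1: dr=111 cr=111 sum_balances=0
After txn 2: dr=470 cr=470 sum_balances=0
After txn 3: dr=245 cr=245 sum_balances=0
After txn 4: dr=28 cr=13 sum_balances=15
After txn 5: dr=421 cr=421 sum_balances=15

Answer: 4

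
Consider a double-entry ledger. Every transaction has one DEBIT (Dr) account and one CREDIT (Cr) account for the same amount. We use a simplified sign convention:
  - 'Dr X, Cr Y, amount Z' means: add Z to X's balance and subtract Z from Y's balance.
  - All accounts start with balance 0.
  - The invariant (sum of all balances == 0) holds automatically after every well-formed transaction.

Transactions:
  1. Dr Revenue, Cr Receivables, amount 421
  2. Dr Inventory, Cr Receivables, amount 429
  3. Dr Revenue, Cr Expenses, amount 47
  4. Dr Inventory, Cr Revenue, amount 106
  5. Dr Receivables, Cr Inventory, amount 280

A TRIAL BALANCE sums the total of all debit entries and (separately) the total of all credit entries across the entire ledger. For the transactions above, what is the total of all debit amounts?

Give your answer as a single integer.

Answer: 1283

Derivation:
Txn 1: debit+=421
Txn 2: debit+=429
Txn 3: debit+=47
Txn 4: debit+=106
Txn 5: debit+=280
Total debits = 1283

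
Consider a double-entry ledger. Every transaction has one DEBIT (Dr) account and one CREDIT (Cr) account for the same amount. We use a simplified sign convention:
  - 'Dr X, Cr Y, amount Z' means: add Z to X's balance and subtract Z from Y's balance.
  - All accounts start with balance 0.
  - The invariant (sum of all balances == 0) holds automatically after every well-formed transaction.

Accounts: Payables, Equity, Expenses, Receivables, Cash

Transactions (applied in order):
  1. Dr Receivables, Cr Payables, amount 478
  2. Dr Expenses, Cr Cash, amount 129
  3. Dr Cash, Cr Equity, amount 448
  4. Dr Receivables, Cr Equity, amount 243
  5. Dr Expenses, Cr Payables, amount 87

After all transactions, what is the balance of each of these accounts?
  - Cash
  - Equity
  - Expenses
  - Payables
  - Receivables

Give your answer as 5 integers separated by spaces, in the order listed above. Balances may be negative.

Answer: 319 -691 216 -565 721

Derivation:
After txn 1 (Dr Receivables, Cr Payables, amount 478): Payables=-478 Receivables=478
After txn 2 (Dr Expenses, Cr Cash, amount 129): Cash=-129 Expenses=129 Payables=-478 Receivables=478
After txn 3 (Dr Cash, Cr Equity, amount 448): Cash=319 Equity=-448 Expenses=129 Payables=-478 Receivables=478
After txn 4 (Dr Receivables, Cr Equity, amount 243): Cash=319 Equity=-691 Expenses=129 Payables=-478 Receivables=721
After txn 5 (Dr Expenses, Cr Payables, amount 87): Cash=319 Equity=-691 Expenses=216 Payables=-565 Receivables=721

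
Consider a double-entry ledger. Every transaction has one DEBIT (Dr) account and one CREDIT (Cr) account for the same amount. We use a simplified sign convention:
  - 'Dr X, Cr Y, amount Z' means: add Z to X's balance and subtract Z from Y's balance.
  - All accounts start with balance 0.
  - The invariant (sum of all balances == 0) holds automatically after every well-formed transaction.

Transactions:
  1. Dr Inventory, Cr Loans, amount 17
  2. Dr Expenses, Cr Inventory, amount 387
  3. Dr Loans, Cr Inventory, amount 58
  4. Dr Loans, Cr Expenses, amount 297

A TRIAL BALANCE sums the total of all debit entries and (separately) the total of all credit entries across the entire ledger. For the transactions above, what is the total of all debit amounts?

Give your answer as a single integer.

Txn 1: debit+=17
Txn 2: debit+=387
Txn 3: debit+=58
Txn 4: debit+=297
Total debits = 759

Answer: 759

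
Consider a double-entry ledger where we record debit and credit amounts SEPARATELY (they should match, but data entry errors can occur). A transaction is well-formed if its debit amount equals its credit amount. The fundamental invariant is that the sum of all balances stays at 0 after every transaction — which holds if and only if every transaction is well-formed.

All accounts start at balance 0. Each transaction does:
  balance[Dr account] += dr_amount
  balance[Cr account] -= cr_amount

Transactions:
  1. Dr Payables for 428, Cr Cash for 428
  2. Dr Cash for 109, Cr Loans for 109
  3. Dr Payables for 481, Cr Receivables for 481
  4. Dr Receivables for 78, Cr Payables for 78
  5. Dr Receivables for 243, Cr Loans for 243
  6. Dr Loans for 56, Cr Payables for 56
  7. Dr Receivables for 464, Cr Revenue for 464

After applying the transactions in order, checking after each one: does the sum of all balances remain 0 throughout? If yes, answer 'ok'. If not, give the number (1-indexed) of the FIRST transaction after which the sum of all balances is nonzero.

Answer: ok

Derivation:
After txn 1: dr=428 cr=428 sum_balances=0
After txn 2: dr=109 cr=109 sum_balances=0
After txn 3: dr=481 cr=481 sum_balances=0
After txn 4: dr=78 cr=78 sum_balances=0
After txn 5: dr=243 cr=243 sum_balances=0
After txn 6: dr=56 cr=56 sum_balances=0
After txn 7: dr=464 cr=464 sum_balances=0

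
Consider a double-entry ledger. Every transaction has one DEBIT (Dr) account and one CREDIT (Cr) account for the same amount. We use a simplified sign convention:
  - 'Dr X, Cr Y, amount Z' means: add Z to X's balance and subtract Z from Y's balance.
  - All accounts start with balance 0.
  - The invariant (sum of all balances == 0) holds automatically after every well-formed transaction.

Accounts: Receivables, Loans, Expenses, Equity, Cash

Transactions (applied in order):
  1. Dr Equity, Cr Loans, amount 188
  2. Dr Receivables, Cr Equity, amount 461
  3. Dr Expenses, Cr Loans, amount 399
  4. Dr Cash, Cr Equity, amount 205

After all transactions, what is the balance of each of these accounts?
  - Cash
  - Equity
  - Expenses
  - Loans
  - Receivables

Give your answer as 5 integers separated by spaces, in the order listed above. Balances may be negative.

Answer: 205 -478 399 -587 461

Derivation:
After txn 1 (Dr Equity, Cr Loans, amount 188): Equity=188 Loans=-188
After txn 2 (Dr Receivables, Cr Equity, amount 461): Equity=-273 Loans=-188 Receivables=461
After txn 3 (Dr Expenses, Cr Loans, amount 399): Equity=-273 Expenses=399 Loans=-587 Receivables=461
After txn 4 (Dr Cash, Cr Equity, amount 205): Cash=205 Equity=-478 Expenses=399 Loans=-587 Receivables=461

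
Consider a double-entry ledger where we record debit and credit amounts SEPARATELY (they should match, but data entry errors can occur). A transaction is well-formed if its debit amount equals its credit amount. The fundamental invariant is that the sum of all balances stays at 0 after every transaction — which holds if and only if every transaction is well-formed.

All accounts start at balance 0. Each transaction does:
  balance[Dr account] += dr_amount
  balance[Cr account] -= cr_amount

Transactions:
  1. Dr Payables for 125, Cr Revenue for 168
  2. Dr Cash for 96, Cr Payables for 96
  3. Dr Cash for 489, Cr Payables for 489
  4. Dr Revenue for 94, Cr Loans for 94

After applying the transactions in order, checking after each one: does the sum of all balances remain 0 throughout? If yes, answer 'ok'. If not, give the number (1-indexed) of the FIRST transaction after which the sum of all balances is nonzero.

Answer: 1

Derivation:
After txn 1: dr=125 cr=168 sum_balances=-43
After txn 2: dr=96 cr=96 sum_balances=-43
After txn 3: dr=489 cr=489 sum_balances=-43
After txn 4: dr=94 cr=94 sum_balances=-43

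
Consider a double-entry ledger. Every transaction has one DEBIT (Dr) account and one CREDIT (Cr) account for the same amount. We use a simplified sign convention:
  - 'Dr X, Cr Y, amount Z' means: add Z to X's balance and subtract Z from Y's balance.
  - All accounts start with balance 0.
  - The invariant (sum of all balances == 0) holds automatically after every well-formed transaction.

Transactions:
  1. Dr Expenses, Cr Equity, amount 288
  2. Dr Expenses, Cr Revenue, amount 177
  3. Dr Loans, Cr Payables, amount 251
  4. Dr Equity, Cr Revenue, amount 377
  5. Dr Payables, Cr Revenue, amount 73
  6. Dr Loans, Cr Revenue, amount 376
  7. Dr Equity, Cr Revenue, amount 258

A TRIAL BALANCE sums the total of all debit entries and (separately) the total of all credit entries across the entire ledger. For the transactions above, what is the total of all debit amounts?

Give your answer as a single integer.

Txn 1: debit+=288
Txn 2: debit+=177
Txn 3: debit+=251
Txn 4: debit+=377
Txn 5: debit+=73
Txn 6: debit+=376
Txn 7: debit+=258
Total debits = 1800

Answer: 1800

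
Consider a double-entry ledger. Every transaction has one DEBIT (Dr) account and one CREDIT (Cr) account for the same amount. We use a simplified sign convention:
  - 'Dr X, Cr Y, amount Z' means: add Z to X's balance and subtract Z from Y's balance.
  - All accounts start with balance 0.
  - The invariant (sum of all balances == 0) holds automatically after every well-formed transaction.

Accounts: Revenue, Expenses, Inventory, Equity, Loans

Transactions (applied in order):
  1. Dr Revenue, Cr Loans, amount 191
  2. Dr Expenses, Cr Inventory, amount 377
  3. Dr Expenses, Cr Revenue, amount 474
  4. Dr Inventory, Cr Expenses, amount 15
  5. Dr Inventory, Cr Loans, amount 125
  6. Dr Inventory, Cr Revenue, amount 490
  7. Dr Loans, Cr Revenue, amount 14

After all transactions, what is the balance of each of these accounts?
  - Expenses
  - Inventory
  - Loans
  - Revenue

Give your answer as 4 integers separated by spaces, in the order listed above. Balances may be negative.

Answer: 836 253 -302 -787

Derivation:
After txn 1 (Dr Revenue, Cr Loans, amount 191): Loans=-191 Revenue=191
After txn 2 (Dr Expenses, Cr Inventory, amount 377): Expenses=377 Inventory=-377 Loans=-191 Revenue=191
After txn 3 (Dr Expenses, Cr Revenue, amount 474): Expenses=851 Inventory=-377 Loans=-191 Revenue=-283
After txn 4 (Dr Inventory, Cr Expenses, amount 15): Expenses=836 Inventory=-362 Loans=-191 Revenue=-283
After txn 5 (Dr Inventory, Cr Loans, amount 125): Expenses=836 Inventory=-237 Loans=-316 Revenue=-283
After txn 6 (Dr Inventory, Cr Revenue, amount 490): Expenses=836 Inventory=253 Loans=-316 Revenue=-773
After txn 7 (Dr Loans, Cr Revenue, amount 14): Expenses=836 Inventory=253 Loans=-302 Revenue=-787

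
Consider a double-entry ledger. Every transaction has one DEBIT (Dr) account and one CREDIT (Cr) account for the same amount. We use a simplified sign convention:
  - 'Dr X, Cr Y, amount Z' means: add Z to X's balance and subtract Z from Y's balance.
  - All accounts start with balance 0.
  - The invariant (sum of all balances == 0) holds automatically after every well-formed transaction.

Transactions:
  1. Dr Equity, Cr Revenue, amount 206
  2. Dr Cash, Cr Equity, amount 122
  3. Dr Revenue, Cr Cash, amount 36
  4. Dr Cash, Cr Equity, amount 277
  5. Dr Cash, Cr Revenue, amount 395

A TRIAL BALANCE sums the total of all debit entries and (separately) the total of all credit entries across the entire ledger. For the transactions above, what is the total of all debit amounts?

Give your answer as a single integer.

Txn 1: debit+=206
Txn 2: debit+=122
Txn 3: debit+=36
Txn 4: debit+=277
Txn 5: debit+=395
Total debits = 1036

Answer: 1036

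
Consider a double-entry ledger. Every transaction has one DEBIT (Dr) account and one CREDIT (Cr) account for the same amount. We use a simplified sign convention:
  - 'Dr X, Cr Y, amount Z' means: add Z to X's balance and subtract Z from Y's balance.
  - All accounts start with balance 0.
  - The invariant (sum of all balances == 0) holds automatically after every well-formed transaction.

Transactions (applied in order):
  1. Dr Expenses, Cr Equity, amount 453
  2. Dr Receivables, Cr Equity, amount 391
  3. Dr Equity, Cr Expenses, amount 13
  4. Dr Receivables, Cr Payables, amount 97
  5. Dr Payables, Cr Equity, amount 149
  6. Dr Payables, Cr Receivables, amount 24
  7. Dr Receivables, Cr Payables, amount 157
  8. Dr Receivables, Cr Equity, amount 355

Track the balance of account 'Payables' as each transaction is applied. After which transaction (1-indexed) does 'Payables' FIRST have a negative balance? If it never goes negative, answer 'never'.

After txn 1: Payables=0
After txn 2: Payables=0
After txn 3: Payables=0
After txn 4: Payables=-97

Answer: 4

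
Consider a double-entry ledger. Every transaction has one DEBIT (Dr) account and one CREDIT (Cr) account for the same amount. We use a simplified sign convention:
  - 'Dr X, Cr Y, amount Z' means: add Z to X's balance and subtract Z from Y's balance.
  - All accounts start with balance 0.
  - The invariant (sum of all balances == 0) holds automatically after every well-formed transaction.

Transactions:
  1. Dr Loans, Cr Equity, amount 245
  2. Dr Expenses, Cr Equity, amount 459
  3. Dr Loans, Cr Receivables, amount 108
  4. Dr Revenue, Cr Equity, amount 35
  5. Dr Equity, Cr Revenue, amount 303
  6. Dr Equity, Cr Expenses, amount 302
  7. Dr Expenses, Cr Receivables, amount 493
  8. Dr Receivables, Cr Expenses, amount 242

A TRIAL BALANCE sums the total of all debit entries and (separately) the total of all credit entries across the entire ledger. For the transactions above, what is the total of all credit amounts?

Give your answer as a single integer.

Answer: 2187

Derivation:
Txn 1: credit+=245
Txn 2: credit+=459
Txn 3: credit+=108
Txn 4: credit+=35
Txn 5: credit+=303
Txn 6: credit+=302
Txn 7: credit+=493
Txn 8: credit+=242
Total credits = 2187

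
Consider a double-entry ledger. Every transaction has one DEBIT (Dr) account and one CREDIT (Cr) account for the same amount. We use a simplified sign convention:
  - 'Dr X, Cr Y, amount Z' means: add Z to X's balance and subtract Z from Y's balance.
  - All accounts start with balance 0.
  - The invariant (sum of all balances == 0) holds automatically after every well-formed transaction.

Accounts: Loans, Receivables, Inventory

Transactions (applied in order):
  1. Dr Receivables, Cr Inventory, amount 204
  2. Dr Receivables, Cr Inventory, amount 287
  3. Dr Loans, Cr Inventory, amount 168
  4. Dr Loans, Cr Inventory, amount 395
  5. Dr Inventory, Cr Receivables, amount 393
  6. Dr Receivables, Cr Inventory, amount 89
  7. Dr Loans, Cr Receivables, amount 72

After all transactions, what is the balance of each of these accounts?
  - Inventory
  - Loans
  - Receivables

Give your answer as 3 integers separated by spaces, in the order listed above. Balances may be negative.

Answer: -750 635 115

Derivation:
After txn 1 (Dr Receivables, Cr Inventory, amount 204): Inventory=-204 Receivables=204
After txn 2 (Dr Receivables, Cr Inventory, amount 287): Inventory=-491 Receivables=491
After txn 3 (Dr Loans, Cr Inventory, amount 168): Inventory=-659 Loans=168 Receivables=491
After txn 4 (Dr Loans, Cr Inventory, amount 395): Inventory=-1054 Loans=563 Receivables=491
After txn 5 (Dr Inventory, Cr Receivables, amount 393): Inventory=-661 Loans=563 Receivables=98
After txn 6 (Dr Receivables, Cr Inventory, amount 89): Inventory=-750 Loans=563 Receivables=187
After txn 7 (Dr Loans, Cr Receivables, amount 72): Inventory=-750 Loans=635 Receivables=115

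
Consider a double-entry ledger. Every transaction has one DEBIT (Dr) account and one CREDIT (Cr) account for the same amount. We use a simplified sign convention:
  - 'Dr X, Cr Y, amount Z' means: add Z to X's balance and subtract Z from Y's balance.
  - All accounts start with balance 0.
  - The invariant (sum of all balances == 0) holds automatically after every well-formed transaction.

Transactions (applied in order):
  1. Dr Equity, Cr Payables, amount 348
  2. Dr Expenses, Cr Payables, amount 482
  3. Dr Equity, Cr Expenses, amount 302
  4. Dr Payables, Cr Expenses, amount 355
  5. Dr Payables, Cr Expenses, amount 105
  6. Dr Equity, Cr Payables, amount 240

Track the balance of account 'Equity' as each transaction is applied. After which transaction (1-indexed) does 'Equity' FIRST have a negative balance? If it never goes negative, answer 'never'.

After txn 1: Equity=348
After txn 2: Equity=348
After txn 3: Equity=650
After txn 4: Equity=650
After txn 5: Equity=650
After txn 6: Equity=890

Answer: never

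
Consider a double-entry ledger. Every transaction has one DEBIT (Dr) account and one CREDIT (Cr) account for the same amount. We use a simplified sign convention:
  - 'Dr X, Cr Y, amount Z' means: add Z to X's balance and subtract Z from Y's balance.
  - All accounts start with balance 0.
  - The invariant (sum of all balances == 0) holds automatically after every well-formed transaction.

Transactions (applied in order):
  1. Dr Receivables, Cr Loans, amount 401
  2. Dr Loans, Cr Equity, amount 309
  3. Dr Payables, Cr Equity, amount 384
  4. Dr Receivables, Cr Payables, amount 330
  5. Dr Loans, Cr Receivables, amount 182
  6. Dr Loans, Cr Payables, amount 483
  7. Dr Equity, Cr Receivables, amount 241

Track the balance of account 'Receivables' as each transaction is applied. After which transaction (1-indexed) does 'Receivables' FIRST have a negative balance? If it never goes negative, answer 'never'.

Answer: never

Derivation:
After txn 1: Receivables=401
After txn 2: Receivables=401
After txn 3: Receivables=401
After txn 4: Receivables=731
After txn 5: Receivables=549
After txn 6: Receivables=549
After txn 7: Receivables=308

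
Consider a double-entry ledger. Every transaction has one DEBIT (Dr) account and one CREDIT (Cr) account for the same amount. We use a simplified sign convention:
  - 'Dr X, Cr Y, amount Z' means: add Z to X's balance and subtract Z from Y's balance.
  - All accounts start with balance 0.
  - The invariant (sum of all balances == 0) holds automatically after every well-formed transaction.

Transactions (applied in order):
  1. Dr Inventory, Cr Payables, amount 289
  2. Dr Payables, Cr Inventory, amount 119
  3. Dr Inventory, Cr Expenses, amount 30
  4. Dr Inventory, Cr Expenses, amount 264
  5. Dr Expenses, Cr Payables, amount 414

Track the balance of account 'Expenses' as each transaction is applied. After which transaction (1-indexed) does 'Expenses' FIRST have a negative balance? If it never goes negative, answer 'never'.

Answer: 3

Derivation:
After txn 1: Expenses=0
After txn 2: Expenses=0
After txn 3: Expenses=-30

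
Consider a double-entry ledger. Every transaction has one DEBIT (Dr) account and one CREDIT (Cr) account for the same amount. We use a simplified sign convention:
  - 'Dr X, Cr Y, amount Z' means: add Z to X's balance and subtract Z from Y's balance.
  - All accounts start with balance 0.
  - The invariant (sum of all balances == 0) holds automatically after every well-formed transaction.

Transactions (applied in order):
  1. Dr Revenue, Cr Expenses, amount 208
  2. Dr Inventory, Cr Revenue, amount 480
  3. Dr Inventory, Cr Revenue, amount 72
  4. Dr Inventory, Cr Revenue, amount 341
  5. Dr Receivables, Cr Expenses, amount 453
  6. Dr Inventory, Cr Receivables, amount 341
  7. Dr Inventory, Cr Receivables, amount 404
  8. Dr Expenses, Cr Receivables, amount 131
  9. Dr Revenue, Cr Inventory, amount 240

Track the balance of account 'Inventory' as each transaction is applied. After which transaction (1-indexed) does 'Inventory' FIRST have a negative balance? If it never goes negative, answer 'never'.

Answer: never

Derivation:
After txn 1: Inventory=0
After txn 2: Inventory=480
After txn 3: Inventory=552
After txn 4: Inventory=893
After txn 5: Inventory=893
After txn 6: Inventory=1234
After txn 7: Inventory=1638
After txn 8: Inventory=1638
After txn 9: Inventory=1398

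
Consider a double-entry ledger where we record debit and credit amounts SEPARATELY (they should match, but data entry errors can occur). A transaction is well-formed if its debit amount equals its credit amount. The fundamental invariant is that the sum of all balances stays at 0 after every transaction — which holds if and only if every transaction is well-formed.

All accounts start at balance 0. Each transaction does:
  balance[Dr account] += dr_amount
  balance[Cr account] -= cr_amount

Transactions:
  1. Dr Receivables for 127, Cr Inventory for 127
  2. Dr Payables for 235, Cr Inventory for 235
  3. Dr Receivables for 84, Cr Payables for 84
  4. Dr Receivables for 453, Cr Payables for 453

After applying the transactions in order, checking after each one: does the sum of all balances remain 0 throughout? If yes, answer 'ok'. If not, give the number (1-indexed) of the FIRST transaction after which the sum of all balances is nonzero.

Answer: ok

Derivation:
After txn 1: dr=127 cr=127 sum_balances=0
After txn 2: dr=235 cr=235 sum_balances=0
After txn 3: dr=84 cr=84 sum_balances=0
After txn 4: dr=453 cr=453 sum_balances=0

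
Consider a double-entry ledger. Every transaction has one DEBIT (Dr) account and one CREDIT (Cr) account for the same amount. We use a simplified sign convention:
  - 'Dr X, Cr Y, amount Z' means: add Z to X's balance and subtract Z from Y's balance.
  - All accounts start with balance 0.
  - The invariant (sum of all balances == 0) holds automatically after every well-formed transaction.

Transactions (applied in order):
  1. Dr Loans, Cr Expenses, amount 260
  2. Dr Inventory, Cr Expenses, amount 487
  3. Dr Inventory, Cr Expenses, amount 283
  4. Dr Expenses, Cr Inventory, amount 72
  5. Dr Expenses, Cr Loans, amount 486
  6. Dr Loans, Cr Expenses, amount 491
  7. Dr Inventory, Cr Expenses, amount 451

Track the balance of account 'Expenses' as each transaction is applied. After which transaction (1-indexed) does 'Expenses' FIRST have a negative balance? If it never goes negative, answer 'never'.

After txn 1: Expenses=-260

Answer: 1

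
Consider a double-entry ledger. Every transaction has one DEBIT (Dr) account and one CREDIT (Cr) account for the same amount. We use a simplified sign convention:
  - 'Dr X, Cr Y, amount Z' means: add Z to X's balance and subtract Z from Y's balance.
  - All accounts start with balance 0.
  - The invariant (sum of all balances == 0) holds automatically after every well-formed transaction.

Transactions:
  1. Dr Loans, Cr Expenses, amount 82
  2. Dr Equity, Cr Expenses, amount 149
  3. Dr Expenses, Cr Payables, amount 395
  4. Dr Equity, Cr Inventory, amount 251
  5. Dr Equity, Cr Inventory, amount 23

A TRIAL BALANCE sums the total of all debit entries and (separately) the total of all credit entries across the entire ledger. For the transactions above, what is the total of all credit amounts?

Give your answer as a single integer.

Answer: 900

Derivation:
Txn 1: credit+=82
Txn 2: credit+=149
Txn 3: credit+=395
Txn 4: credit+=251
Txn 5: credit+=23
Total credits = 900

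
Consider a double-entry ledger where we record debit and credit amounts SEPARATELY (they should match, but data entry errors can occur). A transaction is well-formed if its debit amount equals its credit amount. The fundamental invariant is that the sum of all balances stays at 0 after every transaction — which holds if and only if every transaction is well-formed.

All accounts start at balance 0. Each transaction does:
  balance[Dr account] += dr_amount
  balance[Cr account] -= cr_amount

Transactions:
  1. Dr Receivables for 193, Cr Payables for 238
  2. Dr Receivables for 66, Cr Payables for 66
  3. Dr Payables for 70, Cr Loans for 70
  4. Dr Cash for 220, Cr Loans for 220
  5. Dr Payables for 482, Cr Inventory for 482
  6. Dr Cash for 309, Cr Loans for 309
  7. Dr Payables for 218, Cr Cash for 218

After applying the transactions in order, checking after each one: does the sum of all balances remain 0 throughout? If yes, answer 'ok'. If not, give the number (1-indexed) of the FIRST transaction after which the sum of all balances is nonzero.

After txn 1: dr=193 cr=238 sum_balances=-45
After txn 2: dr=66 cr=66 sum_balances=-45
After txn 3: dr=70 cr=70 sum_balances=-45
After txn 4: dr=220 cr=220 sum_balances=-45
After txn 5: dr=482 cr=482 sum_balances=-45
After txn 6: dr=309 cr=309 sum_balances=-45
After txn 7: dr=218 cr=218 sum_balances=-45

Answer: 1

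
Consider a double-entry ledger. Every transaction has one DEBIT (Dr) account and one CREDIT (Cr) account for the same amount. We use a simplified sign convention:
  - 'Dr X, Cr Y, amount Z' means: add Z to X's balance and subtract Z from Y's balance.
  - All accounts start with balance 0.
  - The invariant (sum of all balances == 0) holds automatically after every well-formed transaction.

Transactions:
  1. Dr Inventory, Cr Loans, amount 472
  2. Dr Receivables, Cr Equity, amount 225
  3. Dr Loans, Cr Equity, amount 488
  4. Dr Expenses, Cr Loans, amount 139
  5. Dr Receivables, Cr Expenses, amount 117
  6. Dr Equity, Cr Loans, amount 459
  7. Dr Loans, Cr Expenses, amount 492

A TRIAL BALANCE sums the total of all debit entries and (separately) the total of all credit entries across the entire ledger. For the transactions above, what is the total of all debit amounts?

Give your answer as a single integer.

Answer: 2392

Derivation:
Txn 1: debit+=472
Txn 2: debit+=225
Txn 3: debit+=488
Txn 4: debit+=139
Txn 5: debit+=117
Txn 6: debit+=459
Txn 7: debit+=492
Total debits = 2392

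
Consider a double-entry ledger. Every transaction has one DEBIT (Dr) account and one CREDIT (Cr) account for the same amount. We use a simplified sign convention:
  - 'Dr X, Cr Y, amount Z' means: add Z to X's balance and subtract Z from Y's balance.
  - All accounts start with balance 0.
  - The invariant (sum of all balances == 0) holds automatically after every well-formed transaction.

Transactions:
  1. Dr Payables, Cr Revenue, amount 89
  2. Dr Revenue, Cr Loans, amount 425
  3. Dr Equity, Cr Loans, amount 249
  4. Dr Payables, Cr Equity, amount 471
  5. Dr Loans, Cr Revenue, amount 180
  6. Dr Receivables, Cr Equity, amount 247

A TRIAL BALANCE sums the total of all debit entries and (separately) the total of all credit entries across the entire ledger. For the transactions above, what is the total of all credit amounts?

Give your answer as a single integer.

Txn 1: credit+=89
Txn 2: credit+=425
Txn 3: credit+=249
Txn 4: credit+=471
Txn 5: credit+=180
Txn 6: credit+=247
Total credits = 1661

Answer: 1661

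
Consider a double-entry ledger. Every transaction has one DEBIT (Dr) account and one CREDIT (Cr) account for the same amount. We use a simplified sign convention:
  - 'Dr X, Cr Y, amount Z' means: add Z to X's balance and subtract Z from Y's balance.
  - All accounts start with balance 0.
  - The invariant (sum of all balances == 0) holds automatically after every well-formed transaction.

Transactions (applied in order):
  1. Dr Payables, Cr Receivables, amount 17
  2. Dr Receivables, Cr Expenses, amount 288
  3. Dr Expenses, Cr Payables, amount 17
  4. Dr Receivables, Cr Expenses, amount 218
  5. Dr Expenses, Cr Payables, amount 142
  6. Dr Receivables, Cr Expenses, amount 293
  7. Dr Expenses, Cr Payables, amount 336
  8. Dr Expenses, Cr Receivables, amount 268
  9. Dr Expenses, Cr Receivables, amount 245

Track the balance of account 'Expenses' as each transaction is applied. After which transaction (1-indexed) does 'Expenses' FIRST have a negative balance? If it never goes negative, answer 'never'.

After txn 1: Expenses=0
After txn 2: Expenses=-288

Answer: 2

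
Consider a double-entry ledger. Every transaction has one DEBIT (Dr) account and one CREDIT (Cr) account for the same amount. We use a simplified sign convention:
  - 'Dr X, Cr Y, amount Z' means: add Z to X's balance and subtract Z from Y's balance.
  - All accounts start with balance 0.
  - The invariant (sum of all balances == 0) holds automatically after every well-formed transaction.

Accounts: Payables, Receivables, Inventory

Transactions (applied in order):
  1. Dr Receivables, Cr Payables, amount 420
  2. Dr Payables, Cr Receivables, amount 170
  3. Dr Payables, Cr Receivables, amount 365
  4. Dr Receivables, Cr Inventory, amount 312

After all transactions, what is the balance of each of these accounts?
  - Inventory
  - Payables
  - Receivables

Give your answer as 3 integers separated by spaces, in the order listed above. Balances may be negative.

After txn 1 (Dr Receivables, Cr Payables, amount 420): Payables=-420 Receivables=420
After txn 2 (Dr Payables, Cr Receivables, amount 170): Payables=-250 Receivables=250
After txn 3 (Dr Payables, Cr Receivables, amount 365): Payables=115 Receivables=-115
After txn 4 (Dr Receivables, Cr Inventory, amount 312): Inventory=-312 Payables=115 Receivables=197

Answer: -312 115 197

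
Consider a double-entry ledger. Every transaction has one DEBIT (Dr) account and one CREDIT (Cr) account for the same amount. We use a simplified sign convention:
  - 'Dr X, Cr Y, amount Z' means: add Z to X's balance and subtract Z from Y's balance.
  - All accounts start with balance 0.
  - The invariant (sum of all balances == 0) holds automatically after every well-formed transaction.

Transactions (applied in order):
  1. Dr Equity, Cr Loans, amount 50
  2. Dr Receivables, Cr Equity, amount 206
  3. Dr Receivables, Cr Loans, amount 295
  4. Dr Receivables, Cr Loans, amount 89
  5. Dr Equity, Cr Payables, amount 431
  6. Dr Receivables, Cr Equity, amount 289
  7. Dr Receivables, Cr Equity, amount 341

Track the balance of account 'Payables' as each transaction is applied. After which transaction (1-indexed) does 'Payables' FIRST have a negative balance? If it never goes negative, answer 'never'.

After txn 1: Payables=0
After txn 2: Payables=0
After txn 3: Payables=0
After txn 4: Payables=0
After txn 5: Payables=-431

Answer: 5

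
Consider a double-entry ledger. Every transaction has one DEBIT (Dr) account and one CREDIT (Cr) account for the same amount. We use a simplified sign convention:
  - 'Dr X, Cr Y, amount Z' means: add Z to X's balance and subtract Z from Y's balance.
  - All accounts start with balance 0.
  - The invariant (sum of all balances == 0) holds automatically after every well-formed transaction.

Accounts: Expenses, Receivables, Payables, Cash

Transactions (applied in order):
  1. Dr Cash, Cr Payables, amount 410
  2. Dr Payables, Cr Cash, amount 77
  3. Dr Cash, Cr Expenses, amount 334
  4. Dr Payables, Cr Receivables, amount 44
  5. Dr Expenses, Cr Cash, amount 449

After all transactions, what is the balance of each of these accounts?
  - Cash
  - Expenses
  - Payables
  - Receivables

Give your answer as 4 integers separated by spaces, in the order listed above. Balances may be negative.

After txn 1 (Dr Cash, Cr Payables, amount 410): Cash=410 Payables=-410
After txn 2 (Dr Payables, Cr Cash, amount 77): Cash=333 Payables=-333
After txn 3 (Dr Cash, Cr Expenses, amount 334): Cash=667 Expenses=-334 Payables=-333
After txn 4 (Dr Payables, Cr Receivables, amount 44): Cash=667 Expenses=-334 Payables=-289 Receivables=-44
After txn 5 (Dr Expenses, Cr Cash, amount 449): Cash=218 Expenses=115 Payables=-289 Receivables=-44

Answer: 218 115 -289 -44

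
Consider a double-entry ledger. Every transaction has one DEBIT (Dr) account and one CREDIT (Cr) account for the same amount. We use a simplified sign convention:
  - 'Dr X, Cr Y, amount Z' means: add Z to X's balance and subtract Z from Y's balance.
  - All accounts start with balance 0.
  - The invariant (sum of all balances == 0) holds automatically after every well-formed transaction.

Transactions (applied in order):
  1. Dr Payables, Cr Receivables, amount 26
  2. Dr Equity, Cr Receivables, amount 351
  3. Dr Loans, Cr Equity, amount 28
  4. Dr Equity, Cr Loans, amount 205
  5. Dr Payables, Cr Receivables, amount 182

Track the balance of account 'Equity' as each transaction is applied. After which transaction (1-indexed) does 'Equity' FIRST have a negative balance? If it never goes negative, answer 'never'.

Answer: never

Derivation:
After txn 1: Equity=0
After txn 2: Equity=351
After txn 3: Equity=323
After txn 4: Equity=528
After txn 5: Equity=528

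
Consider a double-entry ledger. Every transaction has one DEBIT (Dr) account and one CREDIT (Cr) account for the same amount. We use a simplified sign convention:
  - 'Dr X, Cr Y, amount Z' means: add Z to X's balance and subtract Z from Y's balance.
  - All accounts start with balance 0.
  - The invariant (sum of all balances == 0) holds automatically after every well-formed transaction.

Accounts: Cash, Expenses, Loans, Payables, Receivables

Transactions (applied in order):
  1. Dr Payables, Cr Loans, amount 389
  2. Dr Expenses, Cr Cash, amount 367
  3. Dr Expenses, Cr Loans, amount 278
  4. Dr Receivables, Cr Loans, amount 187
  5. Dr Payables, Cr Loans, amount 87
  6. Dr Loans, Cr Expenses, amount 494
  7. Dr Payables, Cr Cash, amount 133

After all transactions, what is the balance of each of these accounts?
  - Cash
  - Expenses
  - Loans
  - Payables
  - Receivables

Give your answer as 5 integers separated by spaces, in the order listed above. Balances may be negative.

Answer: -500 151 -447 609 187

Derivation:
After txn 1 (Dr Payables, Cr Loans, amount 389): Loans=-389 Payables=389
After txn 2 (Dr Expenses, Cr Cash, amount 367): Cash=-367 Expenses=367 Loans=-389 Payables=389
After txn 3 (Dr Expenses, Cr Loans, amount 278): Cash=-367 Expenses=645 Loans=-667 Payables=389
After txn 4 (Dr Receivables, Cr Loans, amount 187): Cash=-367 Expenses=645 Loans=-854 Payables=389 Receivables=187
After txn 5 (Dr Payables, Cr Loans, amount 87): Cash=-367 Expenses=645 Loans=-941 Payables=476 Receivables=187
After txn 6 (Dr Loans, Cr Expenses, amount 494): Cash=-367 Expenses=151 Loans=-447 Payables=476 Receivables=187
After txn 7 (Dr Payables, Cr Cash, amount 133): Cash=-500 Expenses=151 Loans=-447 Payables=609 Receivables=187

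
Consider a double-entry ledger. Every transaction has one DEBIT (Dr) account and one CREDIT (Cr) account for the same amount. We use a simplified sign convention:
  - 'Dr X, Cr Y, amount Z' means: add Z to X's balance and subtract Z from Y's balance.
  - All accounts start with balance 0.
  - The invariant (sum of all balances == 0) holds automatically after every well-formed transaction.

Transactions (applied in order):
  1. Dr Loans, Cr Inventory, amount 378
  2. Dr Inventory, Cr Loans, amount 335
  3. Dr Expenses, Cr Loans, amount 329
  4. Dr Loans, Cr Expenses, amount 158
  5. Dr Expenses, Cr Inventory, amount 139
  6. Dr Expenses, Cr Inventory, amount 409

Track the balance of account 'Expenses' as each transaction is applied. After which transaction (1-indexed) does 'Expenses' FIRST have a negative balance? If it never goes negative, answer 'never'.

Answer: never

Derivation:
After txn 1: Expenses=0
After txn 2: Expenses=0
After txn 3: Expenses=329
After txn 4: Expenses=171
After txn 5: Expenses=310
After txn 6: Expenses=719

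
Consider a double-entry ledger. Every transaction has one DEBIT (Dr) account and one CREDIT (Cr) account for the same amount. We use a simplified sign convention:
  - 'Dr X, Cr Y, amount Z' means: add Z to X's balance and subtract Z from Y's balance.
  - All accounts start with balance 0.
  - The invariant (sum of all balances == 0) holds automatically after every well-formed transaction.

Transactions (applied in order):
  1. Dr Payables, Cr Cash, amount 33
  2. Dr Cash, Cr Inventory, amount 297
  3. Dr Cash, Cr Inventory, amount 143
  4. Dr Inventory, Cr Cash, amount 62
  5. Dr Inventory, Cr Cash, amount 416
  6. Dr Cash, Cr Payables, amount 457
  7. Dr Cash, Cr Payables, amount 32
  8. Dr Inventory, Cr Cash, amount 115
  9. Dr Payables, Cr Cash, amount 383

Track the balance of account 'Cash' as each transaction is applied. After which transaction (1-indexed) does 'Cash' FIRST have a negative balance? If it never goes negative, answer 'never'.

Answer: 1

Derivation:
After txn 1: Cash=-33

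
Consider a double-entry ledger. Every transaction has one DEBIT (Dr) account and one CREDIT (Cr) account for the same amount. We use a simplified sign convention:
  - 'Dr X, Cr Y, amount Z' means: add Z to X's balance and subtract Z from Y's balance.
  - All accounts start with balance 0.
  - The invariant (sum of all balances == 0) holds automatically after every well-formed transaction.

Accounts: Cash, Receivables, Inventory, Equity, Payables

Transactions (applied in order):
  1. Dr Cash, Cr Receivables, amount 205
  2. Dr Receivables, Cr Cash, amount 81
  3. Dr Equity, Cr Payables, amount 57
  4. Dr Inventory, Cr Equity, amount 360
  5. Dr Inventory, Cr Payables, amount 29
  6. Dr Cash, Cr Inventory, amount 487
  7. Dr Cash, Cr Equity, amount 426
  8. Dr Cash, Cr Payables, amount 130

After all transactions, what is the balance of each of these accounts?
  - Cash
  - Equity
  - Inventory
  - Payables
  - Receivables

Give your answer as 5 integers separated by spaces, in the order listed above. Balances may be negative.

After txn 1 (Dr Cash, Cr Receivables, amount 205): Cash=205 Receivables=-205
After txn 2 (Dr Receivables, Cr Cash, amount 81): Cash=124 Receivables=-124
After txn 3 (Dr Equity, Cr Payables, amount 57): Cash=124 Equity=57 Payables=-57 Receivables=-124
After txn 4 (Dr Inventory, Cr Equity, amount 360): Cash=124 Equity=-303 Inventory=360 Payables=-57 Receivables=-124
After txn 5 (Dr Inventory, Cr Payables, amount 29): Cash=124 Equity=-303 Inventory=389 Payables=-86 Receivables=-124
After txn 6 (Dr Cash, Cr Inventory, amount 487): Cash=611 Equity=-303 Inventory=-98 Payables=-86 Receivables=-124
After txn 7 (Dr Cash, Cr Equity, amount 426): Cash=1037 Equity=-729 Inventory=-98 Payables=-86 Receivables=-124
After txn 8 (Dr Cash, Cr Payables, amount 130): Cash=1167 Equity=-729 Inventory=-98 Payables=-216 Receivables=-124

Answer: 1167 -729 -98 -216 -124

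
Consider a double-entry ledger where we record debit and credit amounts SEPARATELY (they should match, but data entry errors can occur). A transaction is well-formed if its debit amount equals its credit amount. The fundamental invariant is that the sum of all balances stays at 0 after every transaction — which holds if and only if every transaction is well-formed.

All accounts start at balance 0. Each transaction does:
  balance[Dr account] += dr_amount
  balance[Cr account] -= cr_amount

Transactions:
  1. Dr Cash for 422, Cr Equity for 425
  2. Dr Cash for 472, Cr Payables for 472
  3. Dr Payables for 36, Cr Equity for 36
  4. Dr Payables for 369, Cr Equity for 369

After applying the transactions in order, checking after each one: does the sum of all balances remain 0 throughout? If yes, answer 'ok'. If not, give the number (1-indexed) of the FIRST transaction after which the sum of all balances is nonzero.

Answer: 1

Derivation:
After txn 1: dr=422 cr=425 sum_balances=-3
After txn 2: dr=472 cr=472 sum_balances=-3
After txn 3: dr=36 cr=36 sum_balances=-3
After txn 4: dr=369 cr=369 sum_balances=-3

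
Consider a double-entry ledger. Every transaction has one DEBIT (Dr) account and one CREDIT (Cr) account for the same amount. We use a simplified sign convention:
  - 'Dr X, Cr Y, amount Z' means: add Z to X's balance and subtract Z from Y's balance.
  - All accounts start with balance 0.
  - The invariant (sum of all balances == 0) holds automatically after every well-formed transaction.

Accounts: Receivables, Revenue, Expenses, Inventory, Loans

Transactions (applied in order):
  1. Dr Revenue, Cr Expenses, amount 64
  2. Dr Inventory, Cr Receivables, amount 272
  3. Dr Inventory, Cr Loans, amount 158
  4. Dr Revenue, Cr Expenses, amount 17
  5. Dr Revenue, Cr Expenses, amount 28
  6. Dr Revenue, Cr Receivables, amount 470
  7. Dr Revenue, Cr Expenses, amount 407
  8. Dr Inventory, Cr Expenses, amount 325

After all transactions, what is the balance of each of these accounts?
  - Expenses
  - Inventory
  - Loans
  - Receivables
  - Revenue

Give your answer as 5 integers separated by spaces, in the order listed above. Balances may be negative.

After txn 1 (Dr Revenue, Cr Expenses, amount 64): Expenses=-64 Revenue=64
After txn 2 (Dr Inventory, Cr Receivables, amount 272): Expenses=-64 Inventory=272 Receivables=-272 Revenue=64
After txn 3 (Dr Inventory, Cr Loans, amount 158): Expenses=-64 Inventory=430 Loans=-158 Receivables=-272 Revenue=64
After txn 4 (Dr Revenue, Cr Expenses, amount 17): Expenses=-81 Inventory=430 Loans=-158 Receivables=-272 Revenue=81
After txn 5 (Dr Revenue, Cr Expenses, amount 28): Expenses=-109 Inventory=430 Loans=-158 Receivables=-272 Revenue=109
After txn 6 (Dr Revenue, Cr Receivables, amount 470): Expenses=-109 Inventory=430 Loans=-158 Receivables=-742 Revenue=579
After txn 7 (Dr Revenue, Cr Expenses, amount 407): Expenses=-516 Inventory=430 Loans=-158 Receivables=-742 Revenue=986
After txn 8 (Dr Inventory, Cr Expenses, amount 325): Expenses=-841 Inventory=755 Loans=-158 Receivables=-742 Revenue=986

Answer: -841 755 -158 -742 986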